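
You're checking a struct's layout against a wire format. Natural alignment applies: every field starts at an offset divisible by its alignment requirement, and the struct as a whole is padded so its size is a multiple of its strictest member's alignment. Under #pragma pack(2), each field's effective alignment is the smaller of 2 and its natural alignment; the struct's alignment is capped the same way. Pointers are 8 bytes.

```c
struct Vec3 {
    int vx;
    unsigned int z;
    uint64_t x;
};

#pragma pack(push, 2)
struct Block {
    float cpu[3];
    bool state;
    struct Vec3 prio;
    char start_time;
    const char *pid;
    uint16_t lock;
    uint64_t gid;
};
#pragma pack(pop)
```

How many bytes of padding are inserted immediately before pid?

Vec3: 0..4  vx  (4B, 4-aligned); 4..8  z  (4B, 4-aligned); 8..16  x  (8B, 8-aligned); sizeof = 16, alignof = 8
0..12  cpu  (12B, 2-aligned)
12..13  state  (1B, 1-aligned)
13..14  -- padding (1B)
14..30  prio  (16B, 2-aligned)
30..31  start_time  (1B, 1-aligned)
31..32  -- padding (1B)
32..40  pid  (8B, 2-aligned)

1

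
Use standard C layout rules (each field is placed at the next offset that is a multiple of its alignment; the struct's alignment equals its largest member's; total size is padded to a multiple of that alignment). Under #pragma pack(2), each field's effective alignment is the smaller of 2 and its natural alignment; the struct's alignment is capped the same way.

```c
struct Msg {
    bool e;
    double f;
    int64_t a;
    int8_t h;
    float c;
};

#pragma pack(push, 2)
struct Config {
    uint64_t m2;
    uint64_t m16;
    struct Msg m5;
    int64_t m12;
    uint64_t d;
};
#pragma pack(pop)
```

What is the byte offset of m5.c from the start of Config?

Msg: 0..1  e  (1B, 1-aligned); 1..8  -- padding (7B); 8..16  f  (8B, 8-aligned); 16..24  a  (8B, 8-aligned); 24..25  h  (1B, 1-aligned); 25..28  -- padding (3B); 28..32  c  (4B, 4-aligned); sizeof = 32, alignof = 8
0..8  m2  (8B, 2-aligned)
8..16  m16  (8B, 2-aligned)
16..48  m5  (32B, 2-aligned)
within Msg: c at 28
16 + 28 = 44

44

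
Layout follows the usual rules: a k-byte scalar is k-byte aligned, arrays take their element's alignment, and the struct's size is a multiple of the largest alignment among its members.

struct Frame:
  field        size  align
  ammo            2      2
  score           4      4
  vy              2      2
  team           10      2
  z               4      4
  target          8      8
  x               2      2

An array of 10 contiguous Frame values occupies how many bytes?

@0: ammo [2B, align 2] → 2
+2 pad (align 4)
@4: score [4B, align 4] → 8
@8: vy [2B, align 2] → 10
@10: team [10B, align 2] → 20
@20: z [4B, align 4] → 24
@24: target [8B, align 8] → 32
@32: x [2B, align 2] → 34
+6 tail pad (align 8)
size 40, align 8
array of 10: 10 × 40 = 400

400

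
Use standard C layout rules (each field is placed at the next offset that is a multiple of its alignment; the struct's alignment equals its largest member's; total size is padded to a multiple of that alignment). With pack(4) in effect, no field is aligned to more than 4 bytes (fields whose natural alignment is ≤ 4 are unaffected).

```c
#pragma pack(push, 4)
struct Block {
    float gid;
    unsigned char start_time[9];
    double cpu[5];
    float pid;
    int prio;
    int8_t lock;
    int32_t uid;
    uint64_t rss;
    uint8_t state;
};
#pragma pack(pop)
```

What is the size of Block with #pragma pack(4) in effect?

84

gid at 0 (size 4, align 4) → ends 4
start_time at 4 (size 9, align 1) → ends 13
pad 3 to align 4 for cpu
cpu at 16 (size 40, align 4) → ends 56
pid at 56 (size 4, align 4) → ends 60
prio at 60 (size 4, align 4) → ends 64
lock at 64 (size 1, align 1) → ends 65
pad 3 to align 4 for uid
uid at 68 (size 4, align 4) → ends 72
rss at 72 (size 8, align 4) → ends 80
state at 80 (size 1, align 1) → ends 81
tail pad 3 to reach multiple of 4
total 84 bytes, alignment 4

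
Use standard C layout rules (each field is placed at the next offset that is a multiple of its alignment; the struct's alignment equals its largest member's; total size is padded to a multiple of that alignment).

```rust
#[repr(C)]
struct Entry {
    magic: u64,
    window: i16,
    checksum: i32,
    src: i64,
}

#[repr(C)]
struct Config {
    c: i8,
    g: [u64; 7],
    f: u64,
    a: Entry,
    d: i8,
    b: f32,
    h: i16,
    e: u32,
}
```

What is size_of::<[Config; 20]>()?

Entry: 0..8  magic  (8B, 8-aligned); 8..10  window  (2B, 2-aligned); 10..12  -- padding (2B); 12..16  checksum  (4B, 4-aligned); 16..24  src  (8B, 8-aligned); sizeof = 24, alignof = 8
0..1  c  (1B, 1-aligned)
1..8  -- padding (7B)
8..64  g  (56B, 8-aligned)
64..72  f  (8B, 8-aligned)
72..96  a  (24B, 8-aligned)
96..97  d  (1B, 1-aligned)
97..100  -- padding (3B)
100..104  b  (4B, 4-aligned)
104..106  h  (2B, 2-aligned)
106..108  -- padding (2B)
108..112  e  (4B, 4-aligned)
sizeof = 112, alignof = 8
array of 20: 20 × 112 = 2240

2240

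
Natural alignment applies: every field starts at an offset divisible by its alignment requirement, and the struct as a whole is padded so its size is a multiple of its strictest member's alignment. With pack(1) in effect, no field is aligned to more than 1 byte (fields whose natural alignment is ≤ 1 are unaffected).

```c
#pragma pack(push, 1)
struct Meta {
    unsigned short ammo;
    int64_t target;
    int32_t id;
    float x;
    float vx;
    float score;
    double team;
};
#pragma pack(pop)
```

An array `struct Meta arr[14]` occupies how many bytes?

476

0..2  ammo  (2B, 1-aligned)
2..10  target  (8B, 1-aligned)
10..14  id  (4B, 1-aligned)
14..18  x  (4B, 1-aligned)
18..22  vx  (4B, 1-aligned)
22..26  score  (4B, 1-aligned)
26..34  team  (8B, 1-aligned)
sizeof = 34, alignof = 1
array of 14: 14 × 34 = 476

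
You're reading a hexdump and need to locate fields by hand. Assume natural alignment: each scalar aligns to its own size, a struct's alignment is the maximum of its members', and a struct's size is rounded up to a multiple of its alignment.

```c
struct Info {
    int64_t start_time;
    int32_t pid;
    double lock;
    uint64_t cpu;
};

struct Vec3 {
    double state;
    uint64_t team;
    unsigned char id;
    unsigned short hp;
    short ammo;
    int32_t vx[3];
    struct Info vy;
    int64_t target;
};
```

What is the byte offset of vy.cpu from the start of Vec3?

64

Info: start_time at 0 (size 8, align 8) → ends 8; pid at 8 (size 4, align 4) → ends 12; pad 4 to align 8 for lock; lock at 16 (size 8, align 8) → ends 24; cpu at 24 (size 8, align 8) → ends 32; total 32 bytes, alignment 8
state at 0 (size 8, align 8) → ends 8
team at 8 (size 8, align 8) → ends 16
id at 16 (size 1, align 1) → ends 17
pad 1 to align 2 for hp
hp at 18 (size 2, align 2) → ends 20
ammo at 20 (size 2, align 2) → ends 22
pad 2 to align 4 for vx
vx at 24 (size 12, align 4) → ends 36
pad 4 to align 8 for vy
vy at 40 (size 32, align 8) → ends 72
within Info: cpu at 24
40 + 24 = 64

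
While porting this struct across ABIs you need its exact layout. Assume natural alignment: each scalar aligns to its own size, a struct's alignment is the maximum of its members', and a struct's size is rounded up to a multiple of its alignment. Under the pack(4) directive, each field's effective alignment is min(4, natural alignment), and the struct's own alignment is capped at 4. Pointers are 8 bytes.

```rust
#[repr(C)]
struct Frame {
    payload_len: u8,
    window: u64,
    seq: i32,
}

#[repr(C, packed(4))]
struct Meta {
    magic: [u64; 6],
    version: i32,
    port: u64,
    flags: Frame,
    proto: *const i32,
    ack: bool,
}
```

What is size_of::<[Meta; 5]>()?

Frame: payload_len at 0 (size 1, align 1) → ends 1; pad 7 to align 8 for window; window at 8 (size 8, align 8) → ends 16; seq at 16 (size 4, align 4) → ends 20; tail pad 4 to reach multiple of 8; total 24 bytes, alignment 8
magic at 0 (size 48, align 4) → ends 48
version at 48 (size 4, align 4) → ends 52
port at 52 (size 8, align 4) → ends 60
flags at 60 (size 24, align 4) → ends 84
proto at 84 (size 8, align 4) → ends 92
ack at 92 (size 1, align 1) → ends 93
tail pad 3 to reach multiple of 4
total 96 bytes, alignment 4
array of 5: 5 × 96 = 480

480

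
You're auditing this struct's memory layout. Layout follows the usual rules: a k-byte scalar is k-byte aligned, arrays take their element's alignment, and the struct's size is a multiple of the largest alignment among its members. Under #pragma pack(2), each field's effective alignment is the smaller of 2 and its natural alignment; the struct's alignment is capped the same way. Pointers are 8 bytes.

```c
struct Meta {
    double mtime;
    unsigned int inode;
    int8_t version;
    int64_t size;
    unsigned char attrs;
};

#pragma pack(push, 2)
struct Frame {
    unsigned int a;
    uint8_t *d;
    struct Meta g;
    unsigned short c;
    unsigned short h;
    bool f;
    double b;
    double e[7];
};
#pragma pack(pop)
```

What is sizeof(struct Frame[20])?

2280

Meta: mtime at 0 (size 8, align 8) → ends 8; inode at 8 (size 4, align 4) → ends 12; version at 12 (size 1, align 1) → ends 13; pad 3 to align 8 for size; size at 16 (size 8, align 8) → ends 24; attrs at 24 (size 1, align 1) → ends 25; tail pad 7 to reach multiple of 8; total 32 bytes, alignment 8
a at 0 (size 4, align 2) → ends 4
d at 4 (size 8, align 2) → ends 12
g at 12 (size 32, align 2) → ends 44
c at 44 (size 2, align 2) → ends 46
h at 46 (size 2, align 2) → ends 48
f at 48 (size 1, align 1) → ends 49
pad 1 to align 2 for b
b at 50 (size 8, align 2) → ends 58
e at 58 (size 56, align 2) → ends 114
total 114 bytes, alignment 2
array of 20: 20 × 114 = 2280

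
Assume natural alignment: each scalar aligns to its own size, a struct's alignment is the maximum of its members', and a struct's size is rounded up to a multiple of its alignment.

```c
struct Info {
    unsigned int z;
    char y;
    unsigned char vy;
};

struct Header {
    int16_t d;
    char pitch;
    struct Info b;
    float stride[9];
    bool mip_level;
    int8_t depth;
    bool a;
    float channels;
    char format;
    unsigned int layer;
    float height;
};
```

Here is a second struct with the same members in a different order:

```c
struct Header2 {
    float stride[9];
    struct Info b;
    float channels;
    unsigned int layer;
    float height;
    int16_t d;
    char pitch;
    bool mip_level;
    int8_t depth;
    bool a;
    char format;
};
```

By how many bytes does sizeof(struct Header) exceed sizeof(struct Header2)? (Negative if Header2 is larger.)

4

Info: 0..4  z  (4B, 4-aligned); 4..5  y  (1B, 1-aligned); 5..6  vy  (1B, 1-aligned); 6..8  -- tail padding (2B); sizeof = 8, alignof = 4
0..2  d  (2B, 2-aligned)
2..3  pitch  (1B, 1-aligned)
3..4  -- padding (1B)
4..12  b  (8B, 4-aligned)
12..48  stride  (36B, 4-aligned)
48..49  mip_level  (1B, 1-aligned)
49..50  depth  (1B, 1-aligned)
50..51  a  (1B, 1-aligned)
51..52  -- padding (1B)
52..56  channels  (4B, 4-aligned)
56..57  format  (1B, 1-aligned)
57..60  -- padding (3B)
60..64  layer  (4B, 4-aligned)
64..68  height  (4B, 4-aligned)
sizeof = 68, alignof = 4
— Header2 —
0..36  stride  (36B, 4-aligned)
36..44  b  (8B, 4-aligned)
44..48  channels  (4B, 4-aligned)
48..52  layer  (4B, 4-aligned)
52..56  height  (4B, 4-aligned)
56..58  d  (2B, 2-aligned)
58..59  pitch  (1B, 1-aligned)
59..60  mip_level  (1B, 1-aligned)
60..61  depth  (1B, 1-aligned)
61..62  a  (1B, 1-aligned)
62..63  format  (1B, 1-aligned)
63..64  -- tail padding (1B)
sizeof = 64, alignof = 4
68 − 64 = 4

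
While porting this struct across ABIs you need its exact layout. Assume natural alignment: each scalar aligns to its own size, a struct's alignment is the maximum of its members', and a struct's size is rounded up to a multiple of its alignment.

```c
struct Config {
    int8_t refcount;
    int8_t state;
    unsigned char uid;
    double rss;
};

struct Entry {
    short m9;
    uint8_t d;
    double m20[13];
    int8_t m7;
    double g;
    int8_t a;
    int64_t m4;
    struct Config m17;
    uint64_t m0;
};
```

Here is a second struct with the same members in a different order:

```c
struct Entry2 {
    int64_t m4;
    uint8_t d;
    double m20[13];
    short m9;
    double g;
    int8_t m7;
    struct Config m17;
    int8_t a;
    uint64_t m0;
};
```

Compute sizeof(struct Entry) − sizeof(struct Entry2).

Config: refcount at 0 (size 1, align 1) → ends 1; state at 1 (size 1, align 1) → ends 2; uid at 2 (size 1, align 1) → ends 3; pad 5 to align 8 for rss; rss at 8 (size 8, align 8) → ends 16; total 16 bytes, alignment 8
m9 at 0 (size 2, align 2) → ends 2
d at 2 (size 1, align 1) → ends 3
pad 5 to align 8 for m20
m20 at 8 (size 104, align 8) → ends 112
m7 at 112 (size 1, align 1) → ends 113
pad 7 to align 8 for g
g at 120 (size 8, align 8) → ends 128
a at 128 (size 1, align 1) → ends 129
pad 7 to align 8 for m4
m4 at 136 (size 8, align 8) → ends 144
m17 at 144 (size 16, align 8) → ends 160
m0 at 160 (size 8, align 8) → ends 168
total 168 bytes, alignment 8
— Entry2 —
m4 at 0 (size 8, align 8) → ends 8
d at 8 (size 1, align 1) → ends 9
pad 7 to align 8 for m20
m20 at 16 (size 104, align 8) → ends 120
m9 at 120 (size 2, align 2) → ends 122
pad 6 to align 8 for g
g at 128 (size 8, align 8) → ends 136
m7 at 136 (size 1, align 1) → ends 137
pad 7 to align 8 for m17
m17 at 144 (size 16, align 8) → ends 160
a at 160 (size 1, align 1) → ends 161
pad 7 to align 8 for m0
m0 at 168 (size 8, align 8) → ends 176
total 176 bytes, alignment 8
168 − 176 = -8

-8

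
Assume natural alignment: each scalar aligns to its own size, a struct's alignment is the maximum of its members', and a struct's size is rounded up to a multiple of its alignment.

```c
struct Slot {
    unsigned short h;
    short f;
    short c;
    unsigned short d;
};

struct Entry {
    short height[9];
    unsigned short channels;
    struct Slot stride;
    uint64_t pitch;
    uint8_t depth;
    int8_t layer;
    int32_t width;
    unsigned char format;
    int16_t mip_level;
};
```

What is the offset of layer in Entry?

Slot: @0: h [2B, align 2] → 2; @2: f [2B, align 2] → 4; @4: c [2B, align 2] → 6; @6: d [2B, align 2] → 8; size 8, align 2
@0: height [18B, align 2] → 18
@18: channels [2B, align 2] → 20
@20: stride [8B, align 2] → 28
+4 pad (align 8)
@32: pitch [8B, align 8] → 40
@40: depth [1B, align 1] → 41
@41: layer [1B, align 1] → 42

41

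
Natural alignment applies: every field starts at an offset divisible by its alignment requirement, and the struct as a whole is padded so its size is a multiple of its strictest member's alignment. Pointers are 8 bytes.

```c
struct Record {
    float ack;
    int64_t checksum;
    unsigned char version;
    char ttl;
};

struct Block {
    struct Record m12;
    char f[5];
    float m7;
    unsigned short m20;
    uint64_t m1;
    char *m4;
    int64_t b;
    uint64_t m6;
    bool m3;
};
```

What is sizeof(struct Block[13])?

Record: @0: ack [4B, align 4] → 4; +4 pad (align 8); @8: checksum [8B, align 8] → 16; @16: version [1B, align 1] → 17; @17: ttl [1B, align 1] → 18; +6 tail pad (align 8); size 24, align 8
@0: m12 [24B, align 8] → 24
@24: f [5B, align 1] → 29
+3 pad (align 4)
@32: m7 [4B, align 4] → 36
@36: m20 [2B, align 2] → 38
+2 pad (align 8)
@40: m1 [8B, align 8] → 48
@48: m4 [8B, align 8] → 56
@56: b [8B, align 8] → 64
@64: m6 [8B, align 8] → 72
@72: m3 [1B, align 1] → 73
+7 tail pad (align 8)
size 80, align 8
array of 13: 13 × 80 = 1040

1040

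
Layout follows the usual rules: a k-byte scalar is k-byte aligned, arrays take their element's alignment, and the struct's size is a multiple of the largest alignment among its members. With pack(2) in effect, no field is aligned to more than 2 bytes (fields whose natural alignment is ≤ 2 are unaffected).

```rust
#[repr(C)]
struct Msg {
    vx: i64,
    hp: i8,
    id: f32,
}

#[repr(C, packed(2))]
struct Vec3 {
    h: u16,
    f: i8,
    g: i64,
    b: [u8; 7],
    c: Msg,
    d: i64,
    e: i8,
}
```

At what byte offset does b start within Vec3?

12

Msg: 0..8  vx  (8B, 8-aligned); 8..9  hp  (1B, 1-aligned); 9..12  -- padding (3B); 12..16  id  (4B, 4-aligned); sizeof = 16, alignof = 8
0..2  h  (2B, 2-aligned)
2..3  f  (1B, 1-aligned)
3..4  -- padding (1B)
4..12  g  (8B, 2-aligned)
12..19  b  (7B, 1-aligned)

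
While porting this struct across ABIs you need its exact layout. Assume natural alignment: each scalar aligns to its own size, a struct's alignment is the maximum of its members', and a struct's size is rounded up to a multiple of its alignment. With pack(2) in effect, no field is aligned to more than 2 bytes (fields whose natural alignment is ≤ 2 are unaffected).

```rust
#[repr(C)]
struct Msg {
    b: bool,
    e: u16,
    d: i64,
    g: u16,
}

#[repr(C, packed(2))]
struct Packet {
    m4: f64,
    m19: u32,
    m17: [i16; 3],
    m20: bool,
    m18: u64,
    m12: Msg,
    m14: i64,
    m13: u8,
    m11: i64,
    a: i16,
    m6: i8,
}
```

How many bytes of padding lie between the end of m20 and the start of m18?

1

Msg: 0..1  b  (1B, 1-aligned); 1..2  -- padding (1B); 2..4  e  (2B, 2-aligned); 4..8  -- padding (4B); 8..16  d  (8B, 8-aligned); 16..18  g  (2B, 2-aligned); 18..24  -- tail padding (6B); sizeof = 24, alignof = 8
0..8  m4  (8B, 2-aligned)
8..12  m19  (4B, 2-aligned)
12..18  m17  (6B, 2-aligned)
18..19  m20  (1B, 1-aligned)
19..20  -- padding (1B)
20..28  m18  (8B, 2-aligned)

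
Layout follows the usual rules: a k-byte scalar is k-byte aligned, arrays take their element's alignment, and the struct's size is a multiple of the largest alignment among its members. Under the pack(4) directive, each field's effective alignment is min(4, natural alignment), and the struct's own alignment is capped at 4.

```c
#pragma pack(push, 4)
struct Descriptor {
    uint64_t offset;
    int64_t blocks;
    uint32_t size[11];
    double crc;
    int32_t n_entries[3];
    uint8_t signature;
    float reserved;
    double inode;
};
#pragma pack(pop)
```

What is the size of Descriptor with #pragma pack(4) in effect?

96

0..8  offset  (8B, 4-aligned)
8..16  blocks  (8B, 4-aligned)
16..60  size  (44B, 4-aligned)
60..68  crc  (8B, 4-aligned)
68..80  n_entries  (12B, 4-aligned)
80..81  signature  (1B, 1-aligned)
81..84  -- padding (3B)
84..88  reserved  (4B, 4-aligned)
88..96  inode  (8B, 4-aligned)
sizeof = 96, alignof = 4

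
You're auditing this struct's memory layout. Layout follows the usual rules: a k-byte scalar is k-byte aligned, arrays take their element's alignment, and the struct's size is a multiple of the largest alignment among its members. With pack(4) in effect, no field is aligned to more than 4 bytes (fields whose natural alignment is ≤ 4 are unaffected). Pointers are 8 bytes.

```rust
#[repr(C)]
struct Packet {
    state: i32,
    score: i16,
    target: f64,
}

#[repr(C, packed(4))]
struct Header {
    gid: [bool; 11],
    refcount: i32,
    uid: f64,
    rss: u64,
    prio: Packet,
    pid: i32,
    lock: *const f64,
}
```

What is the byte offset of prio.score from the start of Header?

36

Packet: state at 0 (size 4, align 4) → ends 4; score at 4 (size 2, align 2) → ends 6; pad 2 to align 8 for target; target at 8 (size 8, align 8) → ends 16; total 16 bytes, alignment 8
gid at 0 (size 11, align 1) → ends 11
pad 1 to align 4 for refcount
refcount at 12 (size 4, align 4) → ends 16
uid at 16 (size 8, align 4) → ends 24
rss at 24 (size 8, align 4) → ends 32
prio at 32 (size 16, align 4) → ends 48
within Packet: score at 4
32 + 4 = 36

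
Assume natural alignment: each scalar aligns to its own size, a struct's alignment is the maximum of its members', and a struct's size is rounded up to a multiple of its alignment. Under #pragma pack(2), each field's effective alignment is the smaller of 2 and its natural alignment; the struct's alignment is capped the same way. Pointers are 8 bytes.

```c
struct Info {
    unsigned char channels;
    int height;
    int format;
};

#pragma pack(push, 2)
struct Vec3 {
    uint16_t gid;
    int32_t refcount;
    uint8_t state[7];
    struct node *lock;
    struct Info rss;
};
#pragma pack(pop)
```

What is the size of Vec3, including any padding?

34 bytes

Info: @0: channels [1B, align 1] → 1; +3 pad (align 4); @4: height [4B, align 4] → 8; @8: format [4B, align 4] → 12; size 12, align 4
@0: gid [2B, align 2] → 2
@2: refcount [4B, align 2] → 6
@6: state [7B, align 1] → 13
+1 pad (align 2)
@14: lock [8B, align 2] → 22
@22: rss [12B, align 2] → 34
size 34, align 2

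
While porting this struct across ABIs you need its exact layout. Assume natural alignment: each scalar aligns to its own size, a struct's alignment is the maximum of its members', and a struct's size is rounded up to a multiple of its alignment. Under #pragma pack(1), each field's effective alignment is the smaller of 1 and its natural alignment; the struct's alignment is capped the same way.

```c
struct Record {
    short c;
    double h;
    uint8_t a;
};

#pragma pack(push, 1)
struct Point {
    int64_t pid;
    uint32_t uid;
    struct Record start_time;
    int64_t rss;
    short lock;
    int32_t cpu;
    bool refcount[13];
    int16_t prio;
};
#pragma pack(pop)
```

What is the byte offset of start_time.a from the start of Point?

Record: 0..2  c  (2B, 2-aligned); 2..8  -- padding (6B); 8..16  h  (8B, 8-aligned); 16..17  a  (1B, 1-aligned); 17..24  -- tail padding (7B); sizeof = 24, alignof = 8
0..8  pid  (8B, 1-aligned)
8..12  uid  (4B, 1-aligned)
12..36  start_time  (24B, 1-aligned)
within Record: a at 16
12 + 16 = 28

28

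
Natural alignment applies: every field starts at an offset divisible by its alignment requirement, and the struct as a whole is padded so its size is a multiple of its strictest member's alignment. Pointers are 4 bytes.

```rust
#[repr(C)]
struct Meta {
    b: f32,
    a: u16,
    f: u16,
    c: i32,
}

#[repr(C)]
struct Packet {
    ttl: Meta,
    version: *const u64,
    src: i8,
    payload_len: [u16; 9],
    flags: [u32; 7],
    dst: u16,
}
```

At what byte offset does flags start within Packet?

36

Meta: b at 0 (size 4, align 4) → ends 4; a at 4 (size 2, align 2) → ends 6; f at 6 (size 2, align 2) → ends 8; c at 8 (size 4, align 4) → ends 12; total 12 bytes, alignment 4
ttl at 0 (size 12, align 4) → ends 12
version at 12 (size 4, align 4) → ends 16
src at 16 (size 1, align 1) → ends 17
pad 1 to align 2 for payload_len
payload_len at 18 (size 18, align 2) → ends 36
flags at 36 (size 28, align 4) → ends 64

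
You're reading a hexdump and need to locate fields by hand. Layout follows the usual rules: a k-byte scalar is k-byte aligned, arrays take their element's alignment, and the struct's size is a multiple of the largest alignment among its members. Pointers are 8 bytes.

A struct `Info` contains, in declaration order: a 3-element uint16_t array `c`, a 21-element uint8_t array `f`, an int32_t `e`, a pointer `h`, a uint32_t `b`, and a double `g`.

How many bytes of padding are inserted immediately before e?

@0: c [6B, align 2] → 6
@6: f [21B, align 1] → 27
+1 pad (align 4)
@28: e [4B, align 4] → 32

1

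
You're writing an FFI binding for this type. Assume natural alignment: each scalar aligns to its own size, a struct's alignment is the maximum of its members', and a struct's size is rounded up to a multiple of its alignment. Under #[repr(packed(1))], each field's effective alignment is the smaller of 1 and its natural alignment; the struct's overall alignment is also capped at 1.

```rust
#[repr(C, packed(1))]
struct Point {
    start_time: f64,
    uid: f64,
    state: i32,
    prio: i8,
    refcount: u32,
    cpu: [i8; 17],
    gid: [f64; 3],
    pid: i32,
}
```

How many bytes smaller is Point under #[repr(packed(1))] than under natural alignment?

10

natural layout:
  start_time at 0 (size 8, align 8) → ends 8
  uid at 8 (size 8, align 8) → ends 16
  state at 16 (size 4, align 4) → ends 20
  prio at 20 (size 1, align 1) → ends 21
  pad 3 to align 4 for refcount
  refcount at 24 (size 4, align 4) → ends 28
  cpu at 28 (size 17, align 1) → ends 45
  pad 3 to align 8 for gid
  gid at 48 (size 24, align 8) → ends 72
  pid at 72 (size 4, align 4) → ends 76
  tail pad 4 to reach multiple of 8
  total 80 bytes, alignment 8
packed(1) layout:
  start_time at 0 (size 8, align 1) → ends 8
  uid at 8 (size 8, align 1) → ends 16
  state at 16 (size 4, align 1) → ends 20
  prio at 20 (size 1, align 1) → ends 21
  refcount at 21 (size 4, align 1) → ends 25
  cpu at 25 (size 17, align 1) → ends 42
  gid at 42 (size 24, align 1) → ends 66
  pid at 66 (size 4, align 1) → ends 70
  total 70 bytes, alignment 1
80 − 70 = 10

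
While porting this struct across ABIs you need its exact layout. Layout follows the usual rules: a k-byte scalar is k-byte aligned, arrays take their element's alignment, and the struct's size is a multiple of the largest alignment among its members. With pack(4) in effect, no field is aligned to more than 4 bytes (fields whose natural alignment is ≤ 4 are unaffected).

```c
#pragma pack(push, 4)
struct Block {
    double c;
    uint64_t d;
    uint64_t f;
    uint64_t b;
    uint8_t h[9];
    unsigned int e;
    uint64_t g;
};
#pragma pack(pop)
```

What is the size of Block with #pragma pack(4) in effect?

0..8  c  (8B, 4-aligned)
8..16  d  (8B, 4-aligned)
16..24  f  (8B, 4-aligned)
24..32  b  (8B, 4-aligned)
32..41  h  (9B, 1-aligned)
41..44  -- padding (3B)
44..48  e  (4B, 4-aligned)
48..56  g  (8B, 4-aligned)
sizeof = 56, alignof = 4

56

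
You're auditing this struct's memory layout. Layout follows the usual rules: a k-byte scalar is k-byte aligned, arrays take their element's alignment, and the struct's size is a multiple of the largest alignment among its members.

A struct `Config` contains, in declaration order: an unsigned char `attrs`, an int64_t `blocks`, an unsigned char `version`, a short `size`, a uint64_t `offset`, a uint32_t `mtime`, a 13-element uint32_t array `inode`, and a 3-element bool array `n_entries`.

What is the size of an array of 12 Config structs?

0..1  attrs  (1B, 1-aligned)
1..8  -- padding (7B)
8..16  blocks  (8B, 8-aligned)
16..17  version  (1B, 1-aligned)
17..18  -- padding (1B)
18..20  size  (2B, 2-aligned)
20..24  -- padding (4B)
24..32  offset  (8B, 8-aligned)
32..36  mtime  (4B, 4-aligned)
36..88  inode  (52B, 4-aligned)
88..91  n_entries  (3B, 1-aligned)
91..96  -- tail padding (5B)
sizeof = 96, alignof = 8
array of 12: 12 × 96 = 1152

1152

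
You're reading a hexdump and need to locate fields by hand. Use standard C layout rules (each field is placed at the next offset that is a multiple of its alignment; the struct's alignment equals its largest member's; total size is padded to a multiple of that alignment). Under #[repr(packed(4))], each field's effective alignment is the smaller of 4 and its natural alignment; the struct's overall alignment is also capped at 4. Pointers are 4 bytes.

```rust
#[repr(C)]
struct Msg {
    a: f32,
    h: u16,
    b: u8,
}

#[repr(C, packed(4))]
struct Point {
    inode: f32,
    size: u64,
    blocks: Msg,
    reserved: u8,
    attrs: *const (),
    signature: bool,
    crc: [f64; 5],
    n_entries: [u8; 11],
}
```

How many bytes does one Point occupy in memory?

84

Msg: 0..4  a  (4B, 4-aligned); 4..6  h  (2B, 2-aligned); 6..7  b  (1B, 1-aligned); 7..8  -- tail padding (1B); sizeof = 8, alignof = 4
0..4  inode  (4B, 4-aligned)
4..12  size  (8B, 4-aligned)
12..20  blocks  (8B, 4-aligned)
20..21  reserved  (1B, 1-aligned)
21..24  -- padding (3B)
24..28  attrs  (4B, 4-aligned)
28..29  signature  (1B, 1-aligned)
29..32  -- padding (3B)
32..72  crc  (40B, 4-aligned)
72..83  n_entries  (11B, 1-aligned)
83..84  -- tail padding (1B)
sizeof = 84, alignof = 4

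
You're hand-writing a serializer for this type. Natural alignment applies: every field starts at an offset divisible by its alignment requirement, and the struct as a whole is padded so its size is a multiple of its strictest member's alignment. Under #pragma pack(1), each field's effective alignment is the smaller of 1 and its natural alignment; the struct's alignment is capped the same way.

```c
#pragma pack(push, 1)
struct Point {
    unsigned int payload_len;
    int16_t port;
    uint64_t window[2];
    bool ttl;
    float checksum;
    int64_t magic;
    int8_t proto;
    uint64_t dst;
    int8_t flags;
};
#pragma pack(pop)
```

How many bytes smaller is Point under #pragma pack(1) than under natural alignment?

19

natural layout:
  0..4  payload_len  (4B, 4-aligned)
  4..6  port  (2B, 2-aligned)
  6..8  -- padding (2B)
  8..24  window  (16B, 8-aligned)
  24..25  ttl  (1B, 1-aligned)
  25..28  -- padding (3B)
  28..32  checksum  (4B, 4-aligned)
  32..40  magic  (8B, 8-aligned)
  40..41  proto  (1B, 1-aligned)
  41..48  -- padding (7B)
  48..56  dst  (8B, 8-aligned)
  56..57  flags  (1B, 1-aligned)
  57..64  -- tail padding (7B)
  sizeof = 64, alignof = 8
packed(1) layout:
  0..4  payload_len  (4B, 1-aligned)
  4..6  port  (2B, 1-aligned)
  6..22  window  (16B, 1-aligned)
  22..23  ttl  (1B, 1-aligned)
  23..27  checksum  (4B, 1-aligned)
  27..35  magic  (8B, 1-aligned)
  35..36  proto  (1B, 1-aligned)
  36..44  dst  (8B, 1-aligned)
  44..45  flags  (1B, 1-aligned)
  sizeof = 45, alignof = 1
64 − 45 = 19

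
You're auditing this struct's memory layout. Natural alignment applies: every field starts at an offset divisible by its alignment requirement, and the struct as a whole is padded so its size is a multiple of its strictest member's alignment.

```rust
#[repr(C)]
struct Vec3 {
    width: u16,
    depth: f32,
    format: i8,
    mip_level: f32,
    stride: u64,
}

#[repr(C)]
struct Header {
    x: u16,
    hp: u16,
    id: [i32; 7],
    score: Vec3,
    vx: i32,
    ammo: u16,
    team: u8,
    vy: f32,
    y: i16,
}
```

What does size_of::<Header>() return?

72 bytes

Vec3: @0: width [2B, align 2] → 2; +2 pad (align 4); @4: depth [4B, align 4] → 8; @8: format [1B, align 1] → 9; +3 pad (align 4); @12: mip_level [4B, align 4] → 16; @16: stride [8B, align 8] → 24; size 24, align 8
@0: x [2B, align 2] → 2
@2: hp [2B, align 2] → 4
@4: id [28B, align 4] → 32
@32: score [24B, align 8] → 56
@56: vx [4B, align 4] → 60
@60: ammo [2B, align 2] → 62
@62: team [1B, align 1] → 63
+1 pad (align 4)
@64: vy [4B, align 4] → 68
@68: y [2B, align 2] → 70
+2 tail pad (align 8)
size 72, align 8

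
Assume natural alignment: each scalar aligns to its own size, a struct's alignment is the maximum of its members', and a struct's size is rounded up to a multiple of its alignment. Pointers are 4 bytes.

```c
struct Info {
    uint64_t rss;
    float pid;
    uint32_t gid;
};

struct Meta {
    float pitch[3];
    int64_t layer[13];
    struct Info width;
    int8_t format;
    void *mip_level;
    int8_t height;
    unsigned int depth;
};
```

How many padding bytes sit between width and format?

0

Info: 0..8  rss  (8B, 8-aligned); 8..12  pid  (4B, 4-aligned); 12..16  gid  (4B, 4-aligned); sizeof = 16, alignof = 8
0..12  pitch  (12B, 4-aligned)
12..16  -- padding (4B)
16..120  layer  (104B, 8-aligned)
120..136  width  (16B, 8-aligned)
136..137  format  (1B, 1-aligned)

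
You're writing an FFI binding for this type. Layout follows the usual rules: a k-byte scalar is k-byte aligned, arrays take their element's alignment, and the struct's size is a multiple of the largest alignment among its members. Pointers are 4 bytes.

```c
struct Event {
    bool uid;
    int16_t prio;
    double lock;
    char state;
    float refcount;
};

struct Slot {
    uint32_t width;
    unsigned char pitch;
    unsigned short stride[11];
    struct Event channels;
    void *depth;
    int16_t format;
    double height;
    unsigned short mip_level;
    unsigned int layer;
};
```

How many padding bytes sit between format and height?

2

Event: @0: uid [1B, align 1] → 1; +1 pad (align 2); @2: prio [2B, align 2] → 4; +4 pad (align 8); @8: lock [8B, align 8] → 16; @16: state [1B, align 1] → 17; +3 pad (align 4); @20: refcount [4B, align 4] → 24; size 24, align 8
@0: width [4B, align 4] → 4
@4: pitch [1B, align 1] → 5
+1 pad (align 2)
@6: stride [22B, align 2] → 28
+4 pad (align 8)
@32: channels [24B, align 8] → 56
@56: depth [4B, align 4] → 60
@60: format [2B, align 2] → 62
+2 pad (align 8)
@64: height [8B, align 8] → 72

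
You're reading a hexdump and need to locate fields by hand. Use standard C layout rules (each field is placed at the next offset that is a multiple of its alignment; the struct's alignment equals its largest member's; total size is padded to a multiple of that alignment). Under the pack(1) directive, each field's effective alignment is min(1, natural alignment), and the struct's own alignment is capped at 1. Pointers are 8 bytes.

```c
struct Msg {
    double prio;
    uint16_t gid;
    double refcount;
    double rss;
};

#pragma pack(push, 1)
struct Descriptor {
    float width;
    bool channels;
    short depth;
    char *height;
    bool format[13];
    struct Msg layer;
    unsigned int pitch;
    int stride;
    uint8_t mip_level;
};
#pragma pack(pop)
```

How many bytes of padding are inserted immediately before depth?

0

Msg: @0: prio [8B, align 8] → 8; @8: gid [2B, align 2] → 10; +6 pad (align 8); @16: refcount [8B, align 8] → 24; @24: rss [8B, align 8] → 32; size 32, align 8
@0: width [4B, align 1] → 4
@4: channels [1B, align 1] → 5
@5: depth [2B, align 1] → 7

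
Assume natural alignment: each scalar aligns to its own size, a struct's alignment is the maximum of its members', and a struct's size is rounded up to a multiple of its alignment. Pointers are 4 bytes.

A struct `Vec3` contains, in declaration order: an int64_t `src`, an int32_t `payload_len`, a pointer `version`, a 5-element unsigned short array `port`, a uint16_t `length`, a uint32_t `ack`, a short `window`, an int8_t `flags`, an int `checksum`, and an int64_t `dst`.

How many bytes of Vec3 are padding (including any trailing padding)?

0..8  src  (8B, 8-aligned)
8..12  payload_len  (4B, 4-aligned)
12..16  version  (4B, 4-aligned)
16..26  port  (10B, 2-aligned)
26..28  length  (2B, 2-aligned)
28..32  ack  (4B, 4-aligned)
32..34  window  (2B, 2-aligned)
34..35  flags  (1B, 1-aligned)
35..36  -- padding (1B)
36..40  checksum  (4B, 4-aligned)
40..48  dst  (8B, 8-aligned)
sizeof = 48, alignof = 8
data bytes 47, size 48 → padding 1

1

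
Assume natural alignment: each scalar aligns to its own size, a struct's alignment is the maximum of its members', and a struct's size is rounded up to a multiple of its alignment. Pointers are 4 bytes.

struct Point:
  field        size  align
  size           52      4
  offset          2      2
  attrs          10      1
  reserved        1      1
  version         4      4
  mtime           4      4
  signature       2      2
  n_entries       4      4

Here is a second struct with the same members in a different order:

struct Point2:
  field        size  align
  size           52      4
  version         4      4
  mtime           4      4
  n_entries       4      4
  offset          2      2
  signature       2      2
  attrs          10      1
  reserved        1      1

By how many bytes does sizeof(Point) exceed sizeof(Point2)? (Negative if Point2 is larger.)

4

@0: size [52B, align 4] → 52
@52: offset [2B, align 2] → 54
@54: attrs [10B, align 1] → 64
@64: reserved [1B, align 1] → 65
+3 pad (align 4)
@68: version [4B, align 4] → 72
@72: mtime [4B, align 4] → 76
@76: signature [2B, align 2] → 78
+2 pad (align 4)
@80: n_entries [4B, align 4] → 84
size 84, align 4
— Point2 —
@0: size [52B, align 4] → 52
@52: version [4B, align 4] → 56
@56: mtime [4B, align 4] → 60
@60: n_entries [4B, align 4] → 64
@64: offset [2B, align 2] → 66
@66: signature [2B, align 2] → 68
@68: attrs [10B, align 1] → 78
@78: reserved [1B, align 1] → 79
+1 tail pad (align 4)
size 80, align 4
84 − 80 = 4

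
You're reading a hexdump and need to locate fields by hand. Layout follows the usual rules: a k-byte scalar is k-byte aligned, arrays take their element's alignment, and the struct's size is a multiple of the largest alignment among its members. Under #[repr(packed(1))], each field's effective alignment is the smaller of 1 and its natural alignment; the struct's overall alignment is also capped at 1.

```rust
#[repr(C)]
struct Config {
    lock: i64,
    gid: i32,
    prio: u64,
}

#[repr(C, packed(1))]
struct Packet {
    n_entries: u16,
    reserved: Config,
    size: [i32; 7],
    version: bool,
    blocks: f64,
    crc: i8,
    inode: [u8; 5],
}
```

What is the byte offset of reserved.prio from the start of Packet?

Config: 0..8  lock  (8B, 8-aligned); 8..12  gid  (4B, 4-aligned); 12..16  -- padding (4B); 16..24  prio  (8B, 8-aligned); sizeof = 24, alignof = 8
0..2  n_entries  (2B, 1-aligned)
2..26  reserved  (24B, 1-aligned)
within Config: prio at 16
2 + 16 = 18

18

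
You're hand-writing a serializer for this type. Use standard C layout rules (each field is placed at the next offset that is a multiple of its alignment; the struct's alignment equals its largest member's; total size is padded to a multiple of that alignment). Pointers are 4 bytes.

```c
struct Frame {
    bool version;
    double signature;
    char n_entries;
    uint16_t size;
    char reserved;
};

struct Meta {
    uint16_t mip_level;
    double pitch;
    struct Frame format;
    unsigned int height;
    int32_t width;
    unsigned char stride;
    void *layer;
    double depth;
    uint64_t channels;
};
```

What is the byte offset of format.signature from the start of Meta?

24

Frame: @0: version [1B, align 1] → 1; +7 pad (align 8); @8: signature [8B, align 8] → 16; @16: n_entries [1B, align 1] → 17; +1 pad (align 2); @18: size [2B, align 2] → 20; @20: reserved [1B, align 1] → 21; +3 tail pad (align 8); size 24, align 8
@0: mip_level [2B, align 2] → 2
+6 pad (align 8)
@8: pitch [8B, align 8] → 16
@16: format [24B, align 8] → 40
within Frame: signature at 8
16 + 8 = 24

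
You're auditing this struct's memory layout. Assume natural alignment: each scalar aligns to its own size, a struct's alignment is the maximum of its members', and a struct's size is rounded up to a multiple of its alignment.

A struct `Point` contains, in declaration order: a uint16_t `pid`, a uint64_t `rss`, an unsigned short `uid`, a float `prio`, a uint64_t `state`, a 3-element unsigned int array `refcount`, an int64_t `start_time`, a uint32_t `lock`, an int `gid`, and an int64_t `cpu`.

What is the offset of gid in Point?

60

0..2  pid  (2B, 2-aligned)
2..8  -- padding (6B)
8..16  rss  (8B, 8-aligned)
16..18  uid  (2B, 2-aligned)
18..20  -- padding (2B)
20..24  prio  (4B, 4-aligned)
24..32  state  (8B, 8-aligned)
32..44  refcount  (12B, 4-aligned)
44..48  -- padding (4B)
48..56  start_time  (8B, 8-aligned)
56..60  lock  (4B, 4-aligned)
60..64  gid  (4B, 4-aligned)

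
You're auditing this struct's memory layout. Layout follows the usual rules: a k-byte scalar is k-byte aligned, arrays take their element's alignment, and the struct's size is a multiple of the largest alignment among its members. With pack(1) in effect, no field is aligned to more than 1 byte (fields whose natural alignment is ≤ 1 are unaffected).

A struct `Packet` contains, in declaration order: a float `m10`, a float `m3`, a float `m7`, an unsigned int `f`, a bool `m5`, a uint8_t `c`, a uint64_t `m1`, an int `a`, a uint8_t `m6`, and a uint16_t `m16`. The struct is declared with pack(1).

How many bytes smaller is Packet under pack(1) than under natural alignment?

7

natural layout:
  0..4  m10  (4B, 4-aligned)
  4..8  m3  (4B, 4-aligned)
  8..12  m7  (4B, 4-aligned)
  12..16  f  (4B, 4-aligned)
  16..17  m5  (1B, 1-aligned)
  17..18  c  (1B, 1-aligned)
  18..24  -- padding (6B)
  24..32  m1  (8B, 8-aligned)
  32..36  a  (4B, 4-aligned)
  36..37  m6  (1B, 1-aligned)
  37..38  -- padding (1B)
  38..40  m16  (2B, 2-aligned)
  sizeof = 40, alignof = 8
packed(1) layout:
  0..4  m10  (4B, 1-aligned)
  4..8  m3  (4B, 1-aligned)
  8..12  m7  (4B, 1-aligned)
  12..16  f  (4B, 1-aligned)
  16..17  m5  (1B, 1-aligned)
  17..18  c  (1B, 1-aligned)
  18..26  m1  (8B, 1-aligned)
  26..30  a  (4B, 1-aligned)
  30..31  m6  (1B, 1-aligned)
  31..33  m16  (2B, 1-aligned)
  sizeof = 33, alignof = 1
40 − 33 = 7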